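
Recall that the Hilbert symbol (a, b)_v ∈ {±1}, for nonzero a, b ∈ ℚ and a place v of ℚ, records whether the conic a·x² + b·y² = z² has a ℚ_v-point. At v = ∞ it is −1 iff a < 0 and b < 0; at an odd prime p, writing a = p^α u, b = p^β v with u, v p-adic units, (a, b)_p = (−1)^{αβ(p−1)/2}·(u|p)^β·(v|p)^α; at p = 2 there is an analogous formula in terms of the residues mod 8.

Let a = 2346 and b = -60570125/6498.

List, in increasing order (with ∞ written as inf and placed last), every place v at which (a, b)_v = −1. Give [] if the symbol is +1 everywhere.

(a, b) ≡ (2346, -98890) mod (ℚ^×)²; places V = {2, 3, 5, 7, 11, 17, 19, 23, 29, 31, ∞}.
(a,b)_∞: sgn(2346)=+, sgn(-98890)=−, so +1.
(a,b)_19: α=0, u≡9; β=-2, v≡6 (mod 19); (9|19)=+1, (6|19)=+1; sign (−1)^0·+1^-2·+1^0 = +1.
(a,b)_5: α=0, u≡1; β=3, v≡3 (mod 5); (1|5)=+1, (3|5)=-1; sign (−1)^0·+1^3·-1^0 = +1.
(a,b)_7: α=0, u≡1; β=2, v≡6 (mod 7); (1|7)=+1, (6|7)=-1; sign (−1)^0·+1^2·-1^0 = +1.
(a,b)_2: α=1, β=-1; u≡5, v≡3 (mod 8); ε(u)ε(v)=0·1, αω(v)=1·1, βω(u)=-1·1; sum ≡ 0  ⇒  +1.
(a,b)_31: α=0, u≡21; β=1, v≡29 (mod 31); (21|31)=-1, (29|31)=-1; sign (−1)^0·-1^1·-1^0 = -1.
(a,b)_3: α=1, u≡2; β=-2, v≡2 (mod 3); (2|3)=-1, (2|3)=-1; sign (−1)^0·-1^-2·-1^1 = -1.
(a,b)_29: α=0, u≡26; β=1, v≡21 (mod 29); (26|29)=-1, (21|29)=-1; sign (−1)^0·-1^1·-1^0 = -1.
(a,b)_11: α=0, u≡3; β=1, v≡2 (mod 11); (3|11)=+1, (2|11)=-1; sign (−1)^0·+1^1·-1^0 = +1.
(a,b)_17: α=1, u≡2; β=0, v≡2 (mod 17); (2|17)=+1, (2|17)=+1; sign (−1)^0·+1^0·+1^1 = +1.
(a,b)_23: α=1, u≡10; β=0, v≡14 (mod 23); (10|23)=-1, (14|23)=-1; sign (−1)^0·-1^0·-1^1 = -1.
Ram(2346, -98890) = {3, 23, 29, 31}; no ℚ_3-point on the conic.

[3, 23, 29, 31]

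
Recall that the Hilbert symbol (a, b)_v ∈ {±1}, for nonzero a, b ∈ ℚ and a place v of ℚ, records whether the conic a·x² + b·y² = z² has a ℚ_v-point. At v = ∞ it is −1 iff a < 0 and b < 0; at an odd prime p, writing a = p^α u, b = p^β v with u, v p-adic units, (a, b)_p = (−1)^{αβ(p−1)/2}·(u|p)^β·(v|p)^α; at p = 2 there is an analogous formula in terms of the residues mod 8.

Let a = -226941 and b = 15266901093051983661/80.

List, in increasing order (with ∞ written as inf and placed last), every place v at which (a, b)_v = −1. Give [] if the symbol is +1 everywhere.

[3, 11, 19, 41]

Mod squares: a ≡ -429, b ≡ 1502188545. Check v ∈ {∞, 2, 3, 5, 11, 13, 19, 23, 29, 31, 41}.
v=31: a=31^0·(≡10), b=31^1·(≡25) mod 31; (10|31)=+1, (25|31)=+1; (−1)^{0·1·15}·(+1)^1·(+1)^0 = +1.
v=23: a=23^2·(≡8), b=23^2·(≡10) mod 23; (8|23)=+1, (10|23)=-1; (−1)^{2·2·11}·(+1)^2·(-1)^2 = +1.
v=29: a=29^0·(≡13), b=29^1·(≡10) mod 29; (13|29)=+1, (10|29)=-1; (−1)^{0·1·14}·(+1)^1·(-1)^0 = +1.
v=11: a=11^1·(≡5), b=11^5·(≡5) mod 11; (5|11)=+1, (5|11)=+1; (−1)^{1·5·5}·(+1)^5·(+1)^1 = -1.
v=13: a=13^1·(≡2), b=13^1·(≡2) mod 13; (2|13)=-1, (2|13)=-1; (−1)^{1·1·6}·(-1)^1·(-1)^1 = +1.
v=∞: -429 < 0 and 1502188545 > 0  ⇒  (a,b)_∞ = +1.
v=3: a=3^1·(≡1), b=3^9·(≡1) mod 3; (1|3)=+1, (1|3)=+1; (−1)^{1·9·1}·(+1)^9·(+1)^1 = -1.
v=19: a=19^0·(≡14), b=19^1·(≡3) mod 19; (14|19)=-1, (3|19)=-1; (−1)^{0·1·9}·(-1)^1·(-1)^0 = -1.
v=5: a=5^0·(≡4), b=5^-1·(≡1) mod 5; (4|5)=+1, (1|5)=+1; (−1)^{0·-1·2}·(+1)^-1·(+1)^0 = +1.
v=2: v_2(a)=0, v_2(b)=-4; units ≡ 3, 1 (mod 8); ε·ε+αω+βω = 1·0+0·0+-4·1 ≡ 0  ⇒  (a,b)_2 = +1.
v=41: a=41^0·(≡35), b=41^1·(≡28) mod 41; (35|41)=-1, (28|41)=-1; (−1)^{0·1·20}·(-1)^1·(-1)^0 = -1.
Ram(-429, 1502188545) = {3, 11, 19, 41}; no ℚ_3-point on the conic.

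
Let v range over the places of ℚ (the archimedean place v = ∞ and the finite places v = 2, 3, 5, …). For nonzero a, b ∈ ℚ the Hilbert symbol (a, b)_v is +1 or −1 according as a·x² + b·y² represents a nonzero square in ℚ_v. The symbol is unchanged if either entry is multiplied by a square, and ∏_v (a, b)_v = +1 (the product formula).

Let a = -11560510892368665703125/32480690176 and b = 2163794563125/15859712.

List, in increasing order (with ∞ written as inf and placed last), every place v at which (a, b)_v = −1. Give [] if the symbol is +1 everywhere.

(a, b) ≡ (-5, 56202) mod (ℚ^×)²; places V = {2, 3, 5, 11, 13, 17, 19, 29, ∞}.
(a,b)_19: α=2, u≡8; β=1, v≡14 (mod 19); (8|19)=-1, (14|19)=-1; sign (−1)^0·-1^1·-1^2 = -1.
(a,b)_5: α=7, u≡4; β=4, v≡3 (mod 5); (4|5)=+1, (3|5)=-1; sign (−1)^0·+1^4·-1^7 = -1.
(a,b)_2: α=-28, β=-17; u≡3, v≡5 (mod 8); ε(u)ε(v)=1·0, αω(v)=-28·1, βω(u)=-17·1; sum ≡ 1  ⇒  -1.
(a,b)_13: α=4, u≡6; β=2, v≡9 (mod 13); (6|13)=-1, (9|13)=+1; sign (−1)^0·-1^2·+1^4 = +1.
(a,b)_∞: sgn(-5)=−, sgn(56202)=+, so +1.
(a,b)_29: α=2, u≡23; β=1, v≡9 (mod 29); (23|29)=+1, (9|29)=+1; sign (−1)^0·+1^1·+1^2 = +1.
(a,b)_11: α=-2, u≡7; β=-2, v≡9 (mod 11); (7|11)=-1, (9|11)=+1; sign (−1)^0·-1^-2·+1^-2 = +1.
(a,b)_3: α=10, u≡1; β=7, v≡2 (mod 3); (1|3)=+1, (2|3)=-1; sign (−1)^0·+1^7·-1^10 = +1.
(a,b)_17: α=2, u≡5; β=1, v≡9 (mod 17); (5|17)=-1, (9|17)=+1; sign (−1)^0·-1^1·+1^2 = -1.
|Ram(-5, 56202)| = 4, even; anisotropic at {2, 5, 17, 19}.

[2, 5, 17, 19]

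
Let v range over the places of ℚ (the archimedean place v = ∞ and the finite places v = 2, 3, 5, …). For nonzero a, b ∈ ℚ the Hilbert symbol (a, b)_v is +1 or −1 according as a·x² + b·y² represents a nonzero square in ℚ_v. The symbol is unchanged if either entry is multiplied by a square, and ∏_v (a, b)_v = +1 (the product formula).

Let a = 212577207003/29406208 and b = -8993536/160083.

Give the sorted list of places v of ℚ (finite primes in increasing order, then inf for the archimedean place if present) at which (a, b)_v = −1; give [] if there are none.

[2, 3, 7, 13]

(a, b) ≡ (6279, -57) mod (ℚ^×)²; places V = {2, 3, 7, 11, 13, 19, 23, 37, 43, 47, ∞}.
(a,b)_3: α=9, u≡2; β=-3, v≡2 (mod 3); (2|3)=-1, (2|3)=-1; sign (−1)^1·-1^-3·-1^9 = -1.
(a,b)_43: α=0, u≡6; β=2, v≡8 (mod 43); (6|43)=+1, (8|43)=-1; sign (−1)^0·+1^2·-1^0 = +1.
(a,b)_19: α=0, u≡5; β=1, v≡17 (mod 19); (5|19)=+1, (17|19)=+1; sign (−1)^0·+1^1·+1^0 = +1.
(a,b)_11: α=0, u≡1; β=-2, v≡3 (mod 11); (1|11)=+1, (3|11)=+1; sign (−1)^0·+1^-2·+1^0 = +1.
(a,b)_13: α=-1, u≡6; β=0, v≡7 (mod 13); (6|13)=-1, (7|13)=-1; sign (−1)^0·-1^0·-1^-1 = -1.
(a,b)_2: α=-10, β=8; u≡7, v≡7 (mod 8); ε(u)ε(v)=1·1, αω(v)=-10·0, βω(u)=8·0; sum ≡ 1  ⇒  -1.
(a,b)_23: α=1, u≡22; β=0, v≡13 (mod 23); (22|23)=-1, (13|23)=+1; sign (−1)^0·-1^0·+1^1 = +1.
(a,b)_7: α=3, u≡1; β=-2, v≡3 (mod 7); (1|7)=+1, (3|7)=-1; sign (−1)^0·+1^-2·-1^3 = -1.
(a,b)_47: α=-2, u≡4; β=0, v≡8 (mod 47); (4|47)=+1, (8|47)=+1; sign (−1)^0·+1^0·+1^-2 = +1.
(a,b)_37: α=2, u≡10; β=0, v≡29 (mod 37); (10|37)=+1, (29|37)=-1; sign (−1)^0·+1^0·-1^2 = +1.
(a,b)_∞: sgn(6279)=+, sgn(-57)=−, so +1.
(6279, -57 / ℚ) ramifies at {2, 3, 7, 13}: a division algebra.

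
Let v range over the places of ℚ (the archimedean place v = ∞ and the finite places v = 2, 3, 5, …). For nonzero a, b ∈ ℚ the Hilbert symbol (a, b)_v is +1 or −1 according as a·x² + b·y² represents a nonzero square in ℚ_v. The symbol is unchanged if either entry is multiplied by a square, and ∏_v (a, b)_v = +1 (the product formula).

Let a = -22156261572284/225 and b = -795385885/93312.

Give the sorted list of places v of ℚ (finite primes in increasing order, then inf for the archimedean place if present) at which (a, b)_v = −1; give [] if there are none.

[7, inf]

Mod squares: a ≡ -119, b ≡ -170. Check v ∈ {∞, 2, 3, 5, 7, 17, 19, 23, 37}.
v=3: a=3^-2·(≡1), b=3^-6·(≡1) mod 3; (1|3)=+1, (1|3)=+1; (−1)^{-2·-6·1}·(+1)^-6·(+1)^-2 = +1.
v=∞: -119 < 0 and -170 < 0  ⇒  (a,b)_∞ = -1.
v=5: a=5^-2·(≡4), b=5^1·(≡4) mod 5; (4|5)=+1, (4|5)=+1; (−1)^{-2·1·2}·(+1)^1·(+1)^-2 = +1.
v=17: a=17^3·(≡11), b=17^1·(≡5) mod 17; (11|17)=-1, (5|17)=-1; (−1)^{3·1·8}·(-1)^1·(-1)^3 = +1.
v=7: a=7^7·(≡2), b=7^2·(≡6) mod 7; (2|7)=+1, (6|7)=-1; (−1)^{7·2·3}·(+1)^2·(-1)^7 = -1.
v=23: a=23^0·(≡5), b=23^2·(≡14) mod 23; (5|23)=-1, (14|23)=-1; (−1)^{0·2·11}·(-1)^2·(-1)^0 = +1.
v=37: a=37^2·(≡5), b=37^0·(≡15) mod 37; (5|37)=-1, (15|37)=-1; (−1)^{2·0·18}·(-1)^0·(-1)^2 = +1.
v=2: v_2(a)=2, v_2(b)=-7; units ≡ 1, 3 (mod 8); ε·ε+αω+βω = 0·1+2·1+-7·0 ≡ 0  ⇒  (a,b)_2 = +1.
v=19: a=19^0·(≡14), b=19^2·(≡4) mod 19; (14|19)=-1, (4|19)=+1; (−1)^{0·2·9}·(-1)^2·(+1)^0 = +1.
Ram(-119, -170) = {7, ∞}; no ℚ_7-point on the conic.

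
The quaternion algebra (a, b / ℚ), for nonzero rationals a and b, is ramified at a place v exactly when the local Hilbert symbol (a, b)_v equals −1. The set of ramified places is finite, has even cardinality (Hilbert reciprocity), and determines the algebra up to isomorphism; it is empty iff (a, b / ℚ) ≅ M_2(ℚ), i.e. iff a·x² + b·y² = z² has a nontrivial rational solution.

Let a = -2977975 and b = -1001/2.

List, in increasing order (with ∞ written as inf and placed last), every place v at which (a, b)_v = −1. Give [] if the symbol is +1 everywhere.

Mod squares: a ≡ -2431, b ≡ -2002. Check v ∈ {∞, 2, 5, 7, 11, 13, 17}.
v=5: a=5^2·(≡1), b=5^0·(≡2) mod 5; (1|5)=+1, (2|5)=-1; (−1)^{2·0·2}·(+1)^0·(-1)^2 = +1.
v=7: a=7^2·(≡6), b=7^1·(≡2) mod 7; (6|7)=-1, (2|7)=+1; (−1)^{2·1·3}·(-1)^1·(+1)^2 = -1.
v=2: v_2(a)=0, v_2(b)=-1; units ≡ 1, 7 (mod 8); ε·ε+αω+βω = 0·1+0·0+-1·0 ≡ 0  ⇒  (a,b)_2 = +1.
v=13: a=13^1·(≡11), b=13^1·(≡7) mod 13; (11|13)=-1, (7|13)=-1; (−1)^{1·1·6}·(-1)^1·(-1)^1 = +1.
v=11: a=11^1·(≡7), b=11^1·(≡4) mod 11; (7|11)=-1, (4|11)=+1; (−1)^{1·1·5}·(-1)^1·(+1)^1 = +1.
v=17: a=17^1·(≡10), b=17^0·(≡1) mod 17; (10|17)=-1, (1|17)=+1; (−1)^{1·0·8}·(-1)^0·(+1)^1 = +1.
v=∞: -2431 < 0 and -2002 < 0  ⇒  (a,b)_∞ = -1.
Ram(-2431, -2002) = {7, ∞}; no ℚ_7-point on the conic.

[7, inf]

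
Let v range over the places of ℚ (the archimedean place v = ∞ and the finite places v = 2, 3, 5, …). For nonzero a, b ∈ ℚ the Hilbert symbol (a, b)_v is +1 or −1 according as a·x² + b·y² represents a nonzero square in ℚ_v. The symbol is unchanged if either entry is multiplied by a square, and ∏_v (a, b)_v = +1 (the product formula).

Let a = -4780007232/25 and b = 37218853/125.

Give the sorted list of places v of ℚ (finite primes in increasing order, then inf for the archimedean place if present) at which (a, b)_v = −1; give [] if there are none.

Mod squares: a ≡ -12597, b ≡ 665. Check v ∈ {∞, 2, 3, 5, 7, 11, 13, 17, 19, 23}.
v=3: a=3^1·(≡1), b=3^0·(≡2) mod 3; (1|3)=+1, (2|3)=-1; (−1)^{1·0·1}·(+1)^0·(-1)^1 = -1.
v=2: v_2(a)=6, v_2(b)=0; units ≡ 3, 1 (mod 8); ε·ε+αω+βω = 1·0+6·0+0·1 ≡ 0  ⇒  (a,b)_2 = +1.
v=∞: -12597 < 0 and 665 > 0  ⇒  (a,b)_∞ = +1.
v=17: a=17^1·(≡14), b=17^0·(≡15) mod 17; (14|17)=-1, (15|17)=+1; (−1)^{1·0·8}·(-1)^0·(+1)^1 = +1.
v=13: a=13^1·(≡6), b=13^0·(≡6) mod 13; (6|13)=-1, (6|13)=-1; (−1)^{1·0·6}·(-1)^0·(-1)^1 = -1.
v=19: a=19^1·(≡15), b=19^1·(≡4) mod 19; (15|19)=-1, (4|19)=+1; (−1)^{1·1·9}·(-1)^1·(+1)^1 = +1.
v=7: a=7^2·(≡5), b=7^1·(≡4) mod 7; (5|7)=-1, (4|7)=+1; (−1)^{2·1·3}·(-1)^1·(+1)^2 = -1.
v=23: a=23^0·(≡7), b=23^4·(≡11) mod 23; (7|23)=-1, (11|23)=-1; (−1)^{0·4·11}·(-1)^4·(-1)^0 = +1.
v=5: a=5^-2·(≡3), b=5^-3·(≡3) mod 5; (3|5)=-1, (3|5)=-1; (−1)^{-2·-3·2}·(-1)^-3·(-1)^-2 = -1.
v=11: a=11^2·(≡3), b=11^0·(≡3) mod 11; (3|11)=+1, (3|11)=+1; (−1)^{2·0·5}·(+1)^0·(+1)^2 = +1.
(-12597, 665 / ℚ) ramifies at {3, 5, 7, 13}: a division algebra.

[3, 5, 7, 13]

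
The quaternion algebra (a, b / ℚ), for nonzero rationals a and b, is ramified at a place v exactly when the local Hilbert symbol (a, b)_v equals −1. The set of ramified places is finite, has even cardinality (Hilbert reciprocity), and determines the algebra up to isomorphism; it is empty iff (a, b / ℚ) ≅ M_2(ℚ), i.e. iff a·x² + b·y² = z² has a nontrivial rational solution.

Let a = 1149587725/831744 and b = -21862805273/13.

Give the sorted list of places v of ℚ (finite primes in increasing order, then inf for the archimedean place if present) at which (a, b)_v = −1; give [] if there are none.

Mod squares: a ≡ 380029, b ≡ -169075829. Check v ∈ {∞, 2, 3, 5, 11, 13, 17, 19, 23, 29, 31, 37, 41}.
v=41: a=41^1·(≡19), b=41^2·(≡27) mod 41; (19|41)=-1, (27|41)=-1; (−1)^{1·2·20}·(-1)^2·(-1)^1 = -1.
v=17: a=17^0·(≡3), b=17^1·(≡1) mod 17; (3|17)=-1, (1|17)=+1; (−1)^{0·1·8}·(-1)^1·(+1)^0 = -1.
v=23: a=23^1·(≡6), b=23^1·(≡17) mod 23; (6|23)=+1, (17|23)=-1; (−1)^{1·1·11}·(+1)^1·(-1)^1 = +1.
v=3: a=3^-2·(≡1), b=3^0·(≡1) mod 3; (1|3)=+1, (1|3)=+1; (−1)^{-2·0·1}·(+1)^0·(+1)^-2 = +1.
v=31: a=31^1·(≡18), b=31^1·(≡25) mod 31; (18|31)=+1, (25|31)=+1; (−1)^{1·1·15}·(+1)^1·(+1)^1 = -1.
v=∞: 380029 > 0 and -169075829 < 0  ⇒  (a,b)_∞ = +1.
v=29: a=29^0·(≡23), b=29^1·(≡15) mod 29; (23|29)=+1, (15|29)=-1; (−1)^{0·1·14}·(+1)^1·(-1)^0 = +1.
v=2: v_2(a)=-8, v_2(b)=0; units ≡ 5, 3 (mod 8); ε·ε+αω+βω = 0·1+-8·1+0·1 ≡ 0  ⇒  (a,b)_2 = +1.
v=11: a=11^2·(≡3), b=11^0·(≡5) mod 11; (3|11)=+1, (5|11)=+1; (−1)^{2·0·5}·(+1)^0·(+1)^2 = +1.
v=19: a=19^-2·(≡8), b=19^0·(≡15) mod 19; (8|19)=-1, (15|19)=-1; (−1)^{-2·0·9}·(-1)^0·(-1)^-2 = +1.
v=37: a=37^0·(≡15), b=37^1·(≡6) mod 37; (15|37)=-1, (6|37)=-1; (−1)^{0·1·18}·(-1)^1·(-1)^0 = -1.
v=13: a=13^1·(≡4), b=13^-1·(≡3) mod 13; (4|13)=+1, (3|13)=+1; (−1)^{1·-1·6}·(+1)^-1·(+1)^1 = +1.
v=5: a=5^2·(≡1), b=5^0·(≡4) mod 5; (1|5)=+1, (4|5)=+1; (−1)^{2·0·2}·(+1)^0·(+1)^2 = +1.
(380029, -169075829 / ℚ) ramifies at {17, 31, 37, 41}: a division algebra.

[17, 31, 37, 41]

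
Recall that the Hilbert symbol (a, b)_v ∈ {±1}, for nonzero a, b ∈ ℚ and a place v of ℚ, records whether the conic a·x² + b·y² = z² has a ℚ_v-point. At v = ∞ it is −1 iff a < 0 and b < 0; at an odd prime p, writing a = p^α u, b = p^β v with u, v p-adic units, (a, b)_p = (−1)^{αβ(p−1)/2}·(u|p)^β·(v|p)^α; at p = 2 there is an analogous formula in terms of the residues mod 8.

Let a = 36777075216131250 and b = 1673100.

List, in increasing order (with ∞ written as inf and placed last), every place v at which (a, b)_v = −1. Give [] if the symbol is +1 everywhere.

Mod squares: a ≡ 4290, b ≡ 11. Check v ∈ {∞, 2, 3, 5, 7, 11, 13}.
v=3: a=3^5·(≡2), b=3^2·(≡2) mod 3; (2|3)=-1, (2|3)=-1; (−1)^{5·2·1}·(-1)^2·(-1)^5 = -1.
v=7: a=7^2·(≡5), b=7^0·(≡2) mod 7; (5|7)=-1, (2|7)=+1; (−1)^{2·0·3}·(-1)^0·(+1)^2 = +1.
v=2: v_2(a)=1, v_2(b)=2; units ≡ 1, 3 (mod 8); ε·ε+αω+βω = 0·1+1·1+2·0 ≡ 1  ⇒  (a,b)_2 = -1.
v=5: a=5^5·(≡2), b=5^2·(≡4) mod 5; (2|5)=-1, (4|5)=+1; (−1)^{5·2·2}·(-1)^2·(+1)^5 = +1.
v=∞: 4290 > 0 and 11 > 0  ⇒  (a,b)_∞ = +1.
v=11: a=11^3·(≡1), b=11^1·(≡3) mod 11; (1|11)=+1, (3|11)=+1; (−1)^{3·1·5}·(+1)^1·(+1)^3 = -1.
v=13: a=13^5·(≡2), b=13^2·(≡7) mod 13; (2|13)=-1, (7|13)=-1; (−1)^{5·2·6}·(-1)^2·(-1)^5 = -1.
|Ram(4290, 11)| = 4, even; anisotropic at {2, 3, 11, 13}.

[2, 3, 11, 13]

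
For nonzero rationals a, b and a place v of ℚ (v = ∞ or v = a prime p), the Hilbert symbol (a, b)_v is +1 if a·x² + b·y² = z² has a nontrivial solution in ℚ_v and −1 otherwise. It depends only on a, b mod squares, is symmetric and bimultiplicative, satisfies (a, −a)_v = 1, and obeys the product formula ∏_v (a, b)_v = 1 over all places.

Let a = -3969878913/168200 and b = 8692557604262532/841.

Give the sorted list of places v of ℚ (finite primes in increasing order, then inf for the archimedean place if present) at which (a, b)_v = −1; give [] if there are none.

[11, 13]

Mod squares: a ≡ -34034, b ≡ 17017. Check v ∈ {∞, 2, 3, 5, 7, 11, 13, 17, 23, 29}.
v=13: a=13^1·(≡7), b=13^3·(≡1) mod 13; (7|13)=-1, (1|13)=+1; (−1)^{1·3·6}·(-1)^3·(+1)^1 = -1.
v=3: a=3^2·(≡1), b=3^2·(≡1) mod 3; (1|3)=+1, (1|3)=+1; (−1)^{2·2·1}·(+1)^2·(+1)^2 = +1.
v=11: a=11^1·(≡7), b=11^3·(≡6) mod 11; (7|11)=-1, (6|11)=-1; (−1)^{1·3·5}·(-1)^3·(-1)^1 = -1.
v=5: a=5^-2·(≡4), b=5^0·(≡2) mod 5; (4|5)=+1, (2|5)=-1; (−1)^{-2·0·2}·(+1)^0·(-1)^-2 = +1.
v=29: a=29^-2·(≡3), b=29^-2·(≡7) mod 29; (3|29)=-1, (7|29)=+1; (−1)^{-2·-2·14}·(-1)^-2·(+1)^-2 = +1.
v=7: a=7^3·(≡3), b=7^5·(≡1) mod 7; (3|7)=-1, (1|7)=+1; (−1)^{3·5·3}·(-1)^5·(+1)^3 = +1.
v=2: v_2(a)=-3, v_2(b)=2; units ≡ 7, 1 (mod 8); ε·ε+αω+βω = 1·0+-3·0+2·0 ≡ 0  ⇒  (a,b)_2 = +1.
v=17: a=17^1·(≡15), b=17^3·(≡4) mod 17; (15|17)=+1, (4|17)=+1; (−1)^{1·3·8}·(+1)^3·(+1)^1 = +1.
v=23: a=23^2·(≡12), b=23^0·(≡11) mod 23; (12|23)=+1, (11|23)=-1; (−1)^{2·0·11}·(+1)^0·(-1)^2 = +1.
v=∞: -34034 < 0 and 17017 > 0  ⇒  (a,b)_∞ = +1.
(-34034, 17017 / ℚ) ramifies at {11, 13}: a division algebra.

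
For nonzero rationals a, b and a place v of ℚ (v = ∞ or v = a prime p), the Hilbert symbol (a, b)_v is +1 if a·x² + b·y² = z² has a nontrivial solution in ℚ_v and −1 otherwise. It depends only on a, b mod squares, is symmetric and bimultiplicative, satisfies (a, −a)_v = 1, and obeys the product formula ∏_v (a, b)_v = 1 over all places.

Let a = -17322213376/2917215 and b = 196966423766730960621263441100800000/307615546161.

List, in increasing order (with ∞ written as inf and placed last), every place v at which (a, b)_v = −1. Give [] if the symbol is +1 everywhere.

[3, 5, 13, 23]

Mod squares: a ≡ -5865, b ≡ 1344005. Check v ∈ {∞, 2, 3, 5, 7, 11, 13, 17, 23, 29, 31}.
v=7: a=7^-4·(≡2), b=7^-10·(≡3) mod 7; (2|7)=+1, (3|7)=-1; (−1)^{-4·-10·3}·(+1)^-10·(-1)^-4 = +1.
v=31: a=31^0·(≡16), b=31^1·(≡23) mod 31; (16|31)=+1, (23|31)=-1; (−1)^{0·1·15}·(+1)^1·(-1)^0 = +1.
v=17: a=17^1·(≡5), b=17^4·(≡8) mod 17; (5|17)=-1, (8|17)=+1; (−1)^{1·4·8}·(-1)^4·(+1)^1 = +1.
v=13: a=13^2·(≡7), b=13^7·(≡3) mod 13; (7|13)=-1, (3|13)=+1; (−1)^{2·7·6}·(-1)^7·(+1)^2 = -1.
v=23: a=23^1·(≡21), b=23^3·(≡15) mod 23; (21|23)=-1, (15|23)=-1; (−1)^{1·3·11}·(-1)^3·(-1)^1 = -1.
v=5: a=5^-1·(≡3), b=5^5·(≡1) mod 5; (3|5)=-1, (1|5)=+1; (−1)^{-1·5·2}·(-1)^5·(+1)^-1 = -1.
v=∞: -5865 < 0 and 1344005 > 0  ⇒  (a,b)_∞ = +1.
v=3: a=3^-5·(≡1), b=3^-2·(≡2) mod 3; (1|3)=+1, (2|3)=-1; (−1)^{-5·-2·1}·(+1)^-2·(-1)^-5 = -1.
v=11: a=11^0·(≡4), b=11^-2·(≡1) mod 11; (4|11)=+1, (1|11)=+1; (−1)^{0·-2·5}·(+1)^-2·(+1)^0 = +1.
v=2: v_2(a)=18, v_2(b)=40; units ≡ 7, 5 (mod 8); ε·ε+αω+βω = 1·0+18·1+40·0 ≡ 0  ⇒  (a,b)_2 = +1.
v=29: a=29^0·(≡28), b=29^1·(≡21) mod 29; (28|29)=+1, (21|29)=-1; (−1)^{0·1·14}·(+1)^1·(-1)^0 = +1.
Ram(-5865, 1344005) = {3, 5, 13, 23}; no ℚ_3-point on the conic.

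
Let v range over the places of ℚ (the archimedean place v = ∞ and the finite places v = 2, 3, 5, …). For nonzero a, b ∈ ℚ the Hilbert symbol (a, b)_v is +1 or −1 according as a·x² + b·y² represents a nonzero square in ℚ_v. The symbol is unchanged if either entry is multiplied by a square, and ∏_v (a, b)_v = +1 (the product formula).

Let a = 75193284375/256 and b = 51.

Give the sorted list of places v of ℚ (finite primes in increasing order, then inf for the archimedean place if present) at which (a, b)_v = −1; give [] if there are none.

Mod squares: a ≡ 55, b ≡ 51. Check v ∈ {∞, 2, 3, 5, 11, 17, 29}.
v=2: v_2(a)=-8, v_2(b)=0; units ≡ 7, 3 (mod 8); ε·ε+αω+βω = 1·1+-8·1+0·0 ≡ 1  ⇒  (a,b)_2 = -1.
v=3: a=3^2·(≡1), b=3^1·(≡2) mod 3; (1|3)=+1, (2|3)=-1; (−1)^{2·1·1}·(+1)^1·(-1)^2 = +1.
v=11: a=11^1·(≡1), b=11^0·(≡7) mod 11; (1|11)=+1, (7|11)=-1; (−1)^{1·0·5}·(+1)^0·(-1)^1 = -1.
v=∞: 55 > 0 and 51 > 0  ⇒  (a,b)_∞ = +1.
v=29: a=29^2·(≡18), b=29^0·(≡22) mod 29; (18|29)=-1, (22|29)=+1; (−1)^{2·0·14}·(-1)^0·(+1)^2 = +1.
v=5: a=5^5·(≡1), b=5^0·(≡1) mod 5; (1|5)=+1, (1|5)=+1; (−1)^{5·0·2}·(+1)^0·(+1)^5 = +1.
v=17: a=17^2·(≡4), b=17^1·(≡3) mod 17; (4|17)=+1, (3|17)=-1; (−1)^{2·1·8}·(+1)^1·(-1)^2 = +1.
|Ram(55, 51)| = 2, even; anisotropic at {2, 11}.

[2, 11]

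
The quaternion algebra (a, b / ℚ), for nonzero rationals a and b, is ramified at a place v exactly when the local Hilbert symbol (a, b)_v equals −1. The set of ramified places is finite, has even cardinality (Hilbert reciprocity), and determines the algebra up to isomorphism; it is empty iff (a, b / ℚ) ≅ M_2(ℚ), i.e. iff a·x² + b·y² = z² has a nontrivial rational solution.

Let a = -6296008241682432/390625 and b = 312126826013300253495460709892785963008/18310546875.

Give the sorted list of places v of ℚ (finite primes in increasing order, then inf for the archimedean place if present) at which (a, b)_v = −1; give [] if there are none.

(a, b) ≡ (-284531702, 323454) mod (ℚ^×)²; places V = {2, 3, 5, 7, 13, 23, 29, 31, 37, 47, ∞}.
(a,b)_2: α=11, β=23; u≡5, v≡7 (mod 8); ε(u)ε(v)=0·1, αω(v)=11·0, βω(u)=23·1; sum ≡ 1  ⇒  -1.
(a,b)_3: α=2, u≡1; β=-1, v≡1 (mod 3); (1|3)=+1, (1|3)=+1; sign (−1)^0·+1^-1·+1^2 = +1.
(a,b)_31: α=1, u≡8; β=5, v≡5 (mod 31); (8|31)=+1, (5|31)=+1; sign (−1)^1·+1^5·+1^1 = -1.
(a,b)_13: α=1, u≡11; β=2, v≡12 (mod 13); (11|13)=-1, (12|13)=+1; sign (−1)^0·-1^2·+1^1 = +1.
(a,b)_5: α=-8, u≡3; β=-14, v≡1 (mod 5); (3|5)=-1, (1|5)=+1; sign (−1)^0·-1^-14·+1^-8 = +1.
(a,b)_7: α=5, u≡4; β=4, v≡6 (mod 7); (4|7)=+1, (6|7)=-1; sign (−1)^0·+1^4·-1^5 = -1.
(a,b)_47: α=1, u≡32; β=3, v≡11 (mod 47); (32|47)=+1, (11|47)=-1; sign (−1)^1·+1^3·-1^1 = +1.
(a,b)_∞: sgn(-284531702)=−, sgn(323454)=+, so +1.
(a,b)_23: α=0, u≡21; β=2, v≡20 (mod 23); (21|23)=-1, (20|23)=-1; sign (−1)^0·-1^2·-1^0 = +1.
(a,b)_29: α=1, u≡24; β=2, v≡15 (mod 29); (24|29)=+1, (15|29)=-1; sign (−1)^0·+1^2·-1^1 = -1.
(a,b)_37: α=1, u≡30; β=5, v≡30 (mod 37); (30|37)=+1, (30|37)=+1; sign (−1)^0·+1^5·+1^1 = +1.
(-284531702, 323454 / ℚ) ramifies at {2, 7, 29, 31}: a division algebra.

[2, 7, 29, 31]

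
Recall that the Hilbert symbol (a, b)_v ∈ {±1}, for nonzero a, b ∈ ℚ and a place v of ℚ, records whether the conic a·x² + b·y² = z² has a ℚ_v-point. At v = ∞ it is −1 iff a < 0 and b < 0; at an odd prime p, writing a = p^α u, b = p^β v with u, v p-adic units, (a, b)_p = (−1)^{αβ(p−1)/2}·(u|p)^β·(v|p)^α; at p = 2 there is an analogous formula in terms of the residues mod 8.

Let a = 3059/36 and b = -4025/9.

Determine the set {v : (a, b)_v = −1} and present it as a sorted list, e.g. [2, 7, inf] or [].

(a, b) ≡ (3059, -161) mod (ℚ^×)²; places V = {2, 3, 5, 7, 19, 23, ∞}.
(a,b)_5: α=0, u≡4; β=2, v≡1 (mod 5); (4|5)=+1, (1|5)=+1; sign (−1)^0·+1^2·+1^0 = +1.
(a,b)_∞: sgn(3059)=+, sgn(-161)=−, so +1.
(a,b)_2: α=-2, β=0; u≡3, v≡7 (mod 8); ε(u)ε(v)=1·1, αω(v)=-2·0, βω(u)=0·1; sum ≡ 1  ⇒  -1.
(a,b)_7: α=1, u≡3; β=1, v≡3 (mod 7); (3|7)=-1, (3|7)=-1; sign (−1)^1·-1^1·-1^1 = -1.
(a,b)_23: α=1, u≡12; β=1, v≡1 (mod 23); (12|23)=+1, (1|23)=+1; sign (−1)^1·+1^1·+1^1 = -1.
(a,b)_3: α=-2, u≡2; β=-2, v≡1 (mod 3); (2|3)=-1, (1|3)=+1; sign (−1)^0·-1^-2·+1^-2 = +1.
(a,b)_19: α=1, u≡5; β=0, v≡13 (mod 19); (5|19)=+1, (13|19)=-1; sign (−1)^0·+1^0·-1^1 = -1.
|Ram(3059, -161)| = 4, even; anisotropic at {2, 7, 19, 23}.

[2, 7, 19, 23]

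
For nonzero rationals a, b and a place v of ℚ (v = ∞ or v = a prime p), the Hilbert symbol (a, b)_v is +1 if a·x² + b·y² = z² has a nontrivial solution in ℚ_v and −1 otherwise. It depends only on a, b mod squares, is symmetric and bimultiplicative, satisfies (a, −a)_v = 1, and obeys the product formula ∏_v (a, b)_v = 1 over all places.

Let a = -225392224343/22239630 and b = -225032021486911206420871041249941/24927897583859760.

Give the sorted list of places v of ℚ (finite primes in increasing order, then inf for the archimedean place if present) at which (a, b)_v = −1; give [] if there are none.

(a, b) ≡ (-4290, -7735) mod (ℚ^×)²; places V = {2, 3, 5, 7, 11, 13, 17, 29, 37, 41, ∞}.
(a,b)_17: α=0, u≡6; β=1, v≡13 (mod 17); (6|17)=-1, (13|17)=+1; sign (−1)^0·-1^1·+1^0 = -1.
(a,b)_∞: sgn(-4290)=−, sgn(-7735)=−, so -1.
(a,b)_29: α=2, u≡17; β=4, v≡8 (mod 29); (17|29)=-1, (8|29)=-1; sign (−1)^0·-1^4·-1^2 = +1.
(a,b)_13: α=1, u≡8; β=3, v≡9 (mod 13); (8|13)=-1, (9|13)=+1; sign (−1)^0·-1^3·+1^1 = -1.
(a,b)_11: α=1, u≡6; β=6, v≡9 (mod 11); (6|11)=-1, (9|11)=+1; sign (−1)^0·-1^6·+1^1 = +1.
(a,b)_41: α=-2, u≡14; β=-4, v≡13 (mod 41); (14|41)=-1, (13|41)=-1; sign (−1)^0·-1^-4·-1^-2 = +1.
(a,b)_5: α=-1, u≡2; β=-1, v≡2 (mod 5); (2|5)=-1, (2|5)=-1; sign (−1)^0·-1^-1·-1^-1 = +1.
(a,b)_37: α=4, u≡8; β=10, v≡6 (mod 37); (8|37)=-1, (6|37)=-1; sign (−1)^0·-1^10·-1^4 = +1.
(a,b)_2: α=-1, β=-4; u≡7, v≡1 (mod 8); ε(u)ε(v)=1·0, αω(v)=-1·0, βω(u)=-4·0; sum ≡ 0  ⇒  +1.
(a,b)_7: α=-2, u≡2; β=-5, v≡1 (mod 7); (2|7)=+1, (1|7)=+1; sign (−1)^0·+1^-5·+1^-2 = +1.
(a,b)_3: α=-3, u≡1; β=-8, v≡2 (mod 3); (1|3)=+1, (2|3)=-1; sign (−1)^0·+1^-8·-1^-3 = -1.
(-4290, -7735 / ℚ) ramifies at {3, 13, 17, ∞}: a division algebra.

[3, 13, 17, inf]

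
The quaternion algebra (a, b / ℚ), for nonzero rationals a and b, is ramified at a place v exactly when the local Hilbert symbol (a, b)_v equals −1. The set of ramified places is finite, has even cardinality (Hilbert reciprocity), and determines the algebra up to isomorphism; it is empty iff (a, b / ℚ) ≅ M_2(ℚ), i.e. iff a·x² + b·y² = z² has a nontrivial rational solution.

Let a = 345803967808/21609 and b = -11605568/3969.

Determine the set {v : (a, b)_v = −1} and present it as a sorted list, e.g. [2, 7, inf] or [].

[13, 37]

Mod squares: a ≡ 13, b ≡ -1073. Check v ∈ {∞, 2, 3, 7, 13, 19, 29, 37}.
v=13: a=13^1·(≡10), b=13^2·(≡5) mod 13; (10|13)=+1, (5|13)=-1; (−1)^{1·2·6}·(+1)^2·(-1)^1 = -1.
v=2: v_2(a)=6, v_2(b)=6; units ≡ 5, 7 (mod 8); ε·ε+αω+βω = 0·1+6·0+6·1 ≡ 0  ⇒  (a,b)_2 = +1.
v=37: a=37^2·(≡29), b=37^1·(≡17) mod 37; (29|37)=-1, (17|37)=-1; (−1)^{2·1·18}·(-1)^1·(-1)^2 = -1.
v=∞: 13 > 0 and -1073 < 0  ⇒  (a,b)_∞ = +1.
v=19: a=19^2·(≡3), b=19^0·(≡13) mod 19; (3|19)=-1, (13|19)=-1; (−1)^{2·0·9}·(-1)^0·(-1)^2 = +1.
v=29: a=29^2·(≡13), b=29^1·(≡27) mod 29; (13|29)=+1, (27|29)=-1; (−1)^{2·1·14}·(+1)^1·(-1)^2 = +1.
v=7: a=7^-4·(≡6), b=7^-2·(≡3) mod 7; (6|7)=-1, (3|7)=-1; (−1)^{-4·-2·3}·(-1)^-2·(-1)^-4 = +1.
v=3: a=3^-2·(≡1), b=3^-4·(≡1) mod 3; (1|3)=+1, (1|3)=+1; (−1)^{-2·-4·1}·(+1)^-4·(+1)^-2 = +1.
(13, -1073 / ℚ) ramifies at {13, 37}: a division algebra.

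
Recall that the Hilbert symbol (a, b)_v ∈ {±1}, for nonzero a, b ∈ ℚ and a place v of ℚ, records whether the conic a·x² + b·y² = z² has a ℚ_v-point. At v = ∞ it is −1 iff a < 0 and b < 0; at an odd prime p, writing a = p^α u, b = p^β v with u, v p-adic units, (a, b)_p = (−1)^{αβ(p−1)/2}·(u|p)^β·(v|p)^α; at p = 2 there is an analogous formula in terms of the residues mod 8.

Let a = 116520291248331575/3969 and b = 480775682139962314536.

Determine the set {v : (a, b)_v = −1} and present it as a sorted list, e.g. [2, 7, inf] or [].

[29, 47]

(a, b) ≡ (47, 1810586) mod (ℚ^×)²; places V = {2, 3, 5, 7, 11, 19, 29, 31, 47, 53, ∞}.
(a,b)_47: α=1, u≡28; β=0, v≡20 (mod 47); (28|47)=+1, (20|47)=-1; sign (−1)^0·+1^0·-1^1 = -1.
(a,b)_∞: sgn(47)=+, sgn(1810586)=+, so +1.
(a,b)_3: α=-4, u≡2; β=4, v≡2 (mod 3); (2|3)=-1, (2|3)=-1; sign (−1)^0·-1^4·-1^-4 = +1.
(a,b)_5: α=2, u≡2; β=0, v≡1 (mod 5); (2|5)=-1, (1|5)=+1; sign (−1)^0·-1^0·+1^2 = +1.
(a,b)_2: α=0, β=3; u≡7, v≡5 (mod 8); ε(u)ε(v)=1·0, αω(v)=0·1, βω(u)=3·0; sum ≡ 0  ⇒  +1.
(a,b)_31: α=2, u≡9; β=3, v≡28 (mod 31); (9|31)=+1, (28|31)=+1; sign (−1)^0·+1^3·+1^2 = +1.
(a,b)_29: α=2, u≡14; β=3, v≡17 (mod 29); (14|29)=-1, (17|29)=-1; sign (−1)^0·-1^3·-1^2 = -1.
(a,b)_19: α=2, u≡6; β=3, v≡16 (mod 19); (6|19)=+1, (16|19)=+1; sign (−1)^0·+1^3·+1^2 = +1.
(a,b)_53: α=2, u≡52; β=3, v≡8 (mod 53); (52|53)=+1, (8|53)=-1; sign (−1)^0·+1^3·-1^2 = +1.
(a,b)_7: α=-2, u≡6; β=0, v≡4 (mod 7); (6|7)=-1, (4|7)=+1; sign (−1)^0·-1^0·+1^-2 = +1.
(a,b)_11: α=2, u≡5; β=0, v≡2 (mod 11); (5|11)=+1, (2|11)=-1; sign (−1)^0·+1^0·-1^2 = +1.
(47, 1810586 / ℚ) ramifies at {29, 47}: a division algebra.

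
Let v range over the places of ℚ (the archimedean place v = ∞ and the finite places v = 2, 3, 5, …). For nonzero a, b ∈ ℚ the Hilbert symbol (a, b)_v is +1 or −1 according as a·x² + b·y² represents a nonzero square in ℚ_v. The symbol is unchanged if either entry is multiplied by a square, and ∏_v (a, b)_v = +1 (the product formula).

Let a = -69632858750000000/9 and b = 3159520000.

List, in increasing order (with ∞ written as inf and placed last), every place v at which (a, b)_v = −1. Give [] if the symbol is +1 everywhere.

(a, b) ≡ (-14, 403) mod (ℚ^×)²; places V = {2, 3, 5, 7, 13, 31, ∞}.
(a,b)_31: α=2, u≡17; β=1, v≡29 (mod 31); (17|31)=-1, (29|31)=-1; sign (−1)^0·-1^1·-1^2 = -1.
(a,b)_5: α=10, u≡1; β=4, v≡2 (mod 5); (1|5)=+1, (2|5)=-1; sign (−1)^0·+1^4·-1^10 = +1.
(a,b)_3: α=-2, u≡1; β=0, v≡1 (mod 3); (1|3)=+1, (1|3)=+1; sign (−1)^0·+1^0·+1^-2 = +1.
(a,b)_∞: sgn(-14)=−, sgn(403)=+, so +1.
(a,b)_13: α=2, u≡4; β=1, v≡8 (mod 13); (4|13)=+1, (8|13)=-1; sign (−1)^0·+1^1·-1^2 = +1.
(a,b)_7: α=3, u≡3; β=2, v≡4 (mod 7); (3|7)=-1, (4|7)=+1; sign (−1)^0·-1^2·+1^3 = +1.
(a,b)_2: α=7, β=8; u≡1, v≡3 (mod 8); ε(u)ε(v)=0·1, αω(v)=7·1, βω(u)=8·0; sum ≡ 1  ⇒  -1.
|Ram(-14, 403)| = 2, even; anisotropic at {2, 31}.

[2, 31]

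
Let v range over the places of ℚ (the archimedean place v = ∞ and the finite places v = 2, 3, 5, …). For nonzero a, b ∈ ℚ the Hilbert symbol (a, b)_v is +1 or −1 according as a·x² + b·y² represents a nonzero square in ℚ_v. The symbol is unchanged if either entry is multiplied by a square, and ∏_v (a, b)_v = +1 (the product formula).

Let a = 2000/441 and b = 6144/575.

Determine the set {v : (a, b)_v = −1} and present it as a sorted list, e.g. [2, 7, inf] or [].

[2, 3, 5, 23]

(a, b) ≡ (5, 138) mod (ℚ^×)²; places V = {2, 3, 5, 7, 23, ∞}.
(a,b)_7: α=-2, u≡6; β=0, v≡5 (mod 7); (6|7)=-1, (5|7)=-1; sign (−1)^0·-1^0·-1^-2 = +1.
(a,b)_∞: sgn(5)=+, sgn(138)=+, so +1.
(a,b)_5: α=3, u≡1; β=-2, v≡3 (mod 5); (1|5)=+1, (3|5)=-1; sign (−1)^0·+1^-2·-1^3 = -1.
(a,b)_2: α=4, β=11; u≡5, v≡5 (mod 8); ε(u)ε(v)=0·0, αω(v)=4·1, βω(u)=11·1; sum ≡ 1  ⇒  -1.
(a,b)_23: α=0, u≡17; β=-1, v≡13 (mod 23); (17|23)=-1, (13|23)=+1; sign (−1)^0·-1^-1·+1^0 = -1.
(a,b)_3: α=-2, u≡2; β=1, v≡1 (mod 3); (2|3)=-1, (1|3)=+1; sign (−1)^0·-1^1·+1^-2 = -1.
Ram(5, 138) = {2, 3, 5, 23}; no ℚ_2-point on the conic.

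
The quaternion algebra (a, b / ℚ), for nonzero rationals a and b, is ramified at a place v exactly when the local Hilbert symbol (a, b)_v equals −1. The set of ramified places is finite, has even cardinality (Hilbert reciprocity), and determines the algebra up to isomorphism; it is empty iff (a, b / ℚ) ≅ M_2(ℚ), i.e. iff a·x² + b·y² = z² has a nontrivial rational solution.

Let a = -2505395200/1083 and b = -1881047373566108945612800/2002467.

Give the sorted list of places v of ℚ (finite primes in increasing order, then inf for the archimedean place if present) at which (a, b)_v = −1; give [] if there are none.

Mod squares: a ≡ -293601, b ≡ -9471. Check v ∈ {∞, 2, 3, 5, 7, 11, 19, 31, 41, 43}.
v=43: a=43^0·(≡18), b=43^-2·(≡18) mod 43; (18|43)=-1, (18|43)=-1; (−1)^{0·-2·21}·(-1)^-2·(-1)^0 = +1.
v=2: v_2(a)=10, v_2(b)=20; units ≡ 7, 1 (mod 8); ε·ε+αω+βω = 1·0+10·0+20·0 ≡ 0  ⇒  (a,b)_2 = +1.
v=7: a=7^1·(≡1), b=7^1·(≡6) mod 7; (1|7)=+1, (6|7)=-1; (−1)^{1·1·3}·(+1)^1·(-1)^1 = +1.
v=41: a=41^1·(≡6), b=41^3·(≡14) mod 41; (6|41)=-1, (14|41)=-1; (−1)^{1·3·20}·(-1)^3·(-1)^1 = +1.
v=3: a=3^-1·(≡2), b=3^-1·(≡2) mod 3; (2|3)=-1, (2|3)=-1; (−1)^{-1·-1·1}·(-1)^-1·(-1)^-1 = -1.
v=19: a=19^-2·(≡11), b=19^-2·(≡2) mod 19; (11|19)=+1, (2|19)=-1; (−1)^{-2·-2·9}·(+1)^-2·(-1)^-2 = +1.
v=31: a=31^1·(≡15), b=31^4·(≡24) mod 31; (15|31)=-1, (24|31)=-1; (−1)^{1·4·15}·(-1)^4·(-1)^1 = -1.
v=11: a=11^1·(≡10), b=11^5·(≡6) mod 11; (10|11)=-1, (6|11)=-1; (−1)^{1·5·5}·(-1)^5·(-1)^1 = -1.
v=∞: -293601 < 0 and -9471 < 0  ⇒  (a,b)_∞ = -1.
v=5: a=5^2·(≡4), b=5^2·(≡4) mod 5; (4|5)=+1, (4|5)=+1; (−1)^{2·2·2}·(+1)^2·(+1)^2 = +1.
(-293601, -9471 / ℚ) ramifies at {3, 11, 31, ∞}: a division algebra.

[3, 11, 31, inf]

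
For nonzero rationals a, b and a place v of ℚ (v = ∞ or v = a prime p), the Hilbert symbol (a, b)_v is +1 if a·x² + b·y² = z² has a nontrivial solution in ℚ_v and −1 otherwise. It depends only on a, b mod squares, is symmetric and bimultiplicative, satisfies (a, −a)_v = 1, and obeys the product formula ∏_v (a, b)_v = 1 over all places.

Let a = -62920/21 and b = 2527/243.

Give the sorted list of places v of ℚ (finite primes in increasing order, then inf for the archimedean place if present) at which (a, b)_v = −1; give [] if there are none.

[2, 13]

Mod squares: a ≡ -2730, b ≡ 21. Check v ∈ {∞, 2, 3, 5, 7, 11, 13, 19}.
v=19: a=19^0·(≡4), b=19^2·(≡3) mod 19; (4|19)=+1, (3|19)=-1; (−1)^{0·2·9}·(+1)^2·(-1)^0 = +1.
v=3: a=3^-1·(≡2), b=3^-5·(≡1) mod 3; (2|3)=-1, (1|3)=+1; (−1)^{-1·-5·1}·(-1)^-5·(+1)^-1 = +1.
v=∞: -2730 < 0 and 21 > 0  ⇒  (a,b)_∞ = +1.
v=2: v_2(a)=3, v_2(b)=0; units ≡ 3, 5 (mod 8); ε·ε+αω+βω = 1·0+3·1+0·1 ≡ 1  ⇒  (a,b)_2 = -1.
v=5: a=5^1·(≡1), b=5^0·(≡4) mod 5; (1|5)=+1, (4|5)=+1; (−1)^{1·0·2}·(+1)^0·(+1)^1 = +1.
v=13: a=13^1·(≡6), b=13^0·(≡2) mod 13; (6|13)=-1, (2|13)=-1; (−1)^{1·0·6}·(-1)^0·(-1)^1 = -1.
v=11: a=11^2·(≡3), b=11^0·(≡8) mod 11; (3|11)=+1, (8|11)=-1; (−1)^{2·0·5}·(+1)^0·(-1)^2 = +1.
v=7: a=7^-1·(≡1), b=7^1·(≡5) mod 7; (1|7)=+1, (5|7)=-1; (−1)^{-1·1·3}·(+1)^1·(-1)^-1 = +1.
|Ram(-2730, 21)| = 2, even; anisotropic at {2, 13}.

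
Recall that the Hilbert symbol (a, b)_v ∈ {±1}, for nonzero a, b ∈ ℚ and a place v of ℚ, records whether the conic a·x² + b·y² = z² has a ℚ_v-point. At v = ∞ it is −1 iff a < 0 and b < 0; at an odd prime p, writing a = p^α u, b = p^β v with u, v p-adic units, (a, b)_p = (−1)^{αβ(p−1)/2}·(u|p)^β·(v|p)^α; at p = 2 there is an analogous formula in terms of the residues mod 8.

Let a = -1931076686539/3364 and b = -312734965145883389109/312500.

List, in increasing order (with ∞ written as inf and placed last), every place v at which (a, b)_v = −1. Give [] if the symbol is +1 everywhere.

[3, 7, 11, inf]

Mod squares: a ≡ -91, b ≡ -87945. Check v ∈ {∞, 2, 3, 5, 7, 11, 13, 17, 19, 29, 41}.
v=13: a=13^1·(≡2), b=13^3·(≡8) mod 13; (2|13)=-1, (8|13)=-1; (−1)^{1·3·6}·(-1)^3·(-1)^1 = +1.
v=2: v_2(a)=-2, v_2(b)=-2; units ≡ 5, 7 (mod 8); ε·ε+αω+βω = 0·1+-2·0+-2·1 ≡ 0  ⇒  (a,b)_2 = +1.
v=11: a=11^2·(≡7), b=11^3·(≡8) mod 11; (7|11)=-1, (8|11)=-1; (−1)^{2·3·5}·(-1)^3·(-1)^2 = -1.
v=41: a=41^2·(≡20), b=41^3·(≡14) mod 41; (20|41)=+1, (14|41)=-1; (−1)^{2·3·20}·(+1)^3·(-1)^2 = +1.
v=5: a=5^0·(≡4), b=5^-7·(≡4) mod 5; (4|5)=+1, (4|5)=+1; (−1)^{0·-7·2}·(+1)^-7·(+1)^0 = +1.
v=7: a=7^1·(≡4), b=7^2·(≡3) mod 7; (4|7)=+1, (3|7)=-1; (−1)^{1·2·3}·(+1)^2·(-1)^1 = -1.
v=19: a=19^2·(≡1), b=19^4·(≡9) mod 19; (1|19)=+1, (9|19)=+1; (−1)^{2·4·9}·(+1)^4·(+1)^2 = +1.
v=3: a=3^0·(≡2), b=3^5·(≡1) mod 3; (2|3)=-1, (1|3)=+1; (−1)^{0·5·1}·(-1)^5·(+1)^0 = -1.
v=∞: -91 < 0 and -87945 < 0  ⇒  (a,b)_∞ = -1.
v=17: a=17^2·(≡3), b=17^0·(≡2) mod 17; (3|17)=-1, (2|17)=+1; (−1)^{2·0·8}·(-1)^0·(+1)^2 = +1.
v=29: a=29^-2·(≡22), b=29^0·(≡19) mod 29; (22|29)=+1, (19|29)=-1; (−1)^{-2·0·14}·(+1)^0·(-1)^-2 = +1.
|Ram(-91, -87945)| = 4, even; anisotropic at {3, 7, 11, ∞}.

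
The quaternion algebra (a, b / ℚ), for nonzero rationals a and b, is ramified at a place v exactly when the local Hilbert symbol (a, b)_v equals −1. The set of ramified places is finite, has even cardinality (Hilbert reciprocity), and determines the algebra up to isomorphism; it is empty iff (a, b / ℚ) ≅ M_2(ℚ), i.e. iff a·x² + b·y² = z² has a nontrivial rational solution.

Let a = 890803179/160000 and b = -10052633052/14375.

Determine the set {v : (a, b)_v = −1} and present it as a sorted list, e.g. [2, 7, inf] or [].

[2, 7, 11, 23]

Mod squares: a ≡ 117691, b ≡ -53078641. Check v ∈ {∞, 2, 3, 5, 7, 11, 17, 23, 29, 41, 43}.
v=23: a=23^1·(≡21), b=23^-1·(≡10) mod 23; (21|23)=-1, (10|23)=-1; (−1)^{1·-1·11}·(-1)^-1·(-1)^1 = -1.
v=29: a=29^2·(≡24), b=29^0·(≡13) mod 29; (24|29)=+1, (13|29)=+1; (−1)^{2·0·14}·(+1)^0·(+1)^2 = +1.
v=3: a=3^2·(≡1), b=3^2·(≡2) mod 3; (1|3)=+1, (2|3)=-1; (−1)^{2·2·1}·(+1)^2·(-1)^2 = +1.
v=2: v_2(a)=-8, v_2(b)=2; units ≡ 3, 7 (mod 8); ε·ε+αω+βω = 1·1+-8·0+2·1 ≡ 1  ⇒  (a,b)_2 = -1.
v=7: a=7^1·(≡5), b=7^1·(≡6) mod 7; (5|7)=-1, (6|7)=-1; (−1)^{1·1·3}·(-1)^1·(-1)^1 = -1.
v=43: a=43^1·(≡5), b=43^1·(≡38) mod 43; (5|43)=-1, (38|43)=+1; (−1)^{1·1·21}·(-1)^1·(+1)^1 = +1.
v=∞: 117691 > 0 and -53078641 < 0  ⇒  (a,b)_∞ = +1.
v=5: a=5^-4·(≡4), b=5^-4·(≡1) mod 5; (4|5)=+1, (1|5)=+1; (−1)^{-4·-4·2}·(+1)^-4·(+1)^-4 = +1.
v=17: a=17^1·(≡13), b=17^1·(≡1) mod 17; (13|17)=+1, (1|17)=+1; (−1)^{1·1·8}·(+1)^1·(+1)^1 = +1.
v=41: a=41^0·(≡36), b=41^1·(≡27) mod 41; (36|41)=+1, (27|41)=-1; (−1)^{0·1·20}·(+1)^1·(-1)^0 = +1.
v=11: a=11^0·(≡7), b=11^3·(≡2) mod 11; (7|11)=-1, (2|11)=-1; (−1)^{0·3·5}·(-1)^3·(-1)^0 = -1.
Ram(117691, -53078641) = {2, 7, 11, 23}; no ℚ_2-point on the conic.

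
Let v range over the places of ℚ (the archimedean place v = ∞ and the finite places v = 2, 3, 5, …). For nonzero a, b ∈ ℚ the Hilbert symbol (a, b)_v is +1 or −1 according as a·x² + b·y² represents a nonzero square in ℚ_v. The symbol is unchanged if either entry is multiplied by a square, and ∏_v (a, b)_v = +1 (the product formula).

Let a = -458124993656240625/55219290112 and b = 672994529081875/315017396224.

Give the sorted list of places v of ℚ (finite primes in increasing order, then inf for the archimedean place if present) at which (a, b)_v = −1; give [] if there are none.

[2, 7, 13, 17]

(a, b) ≡ (-15470, 3094) mod (ℚ^×)²; places V = {2, 3, 5, 7, 11, 13, 17, 29, 31, 47, ∞}.
(a,b)_47: α=0, u≡39; β=-2, v≡44 (mod 47); (39|47)=-1, (44|47)=-1; sign (−1)^0·-1^-2·-1^0 = +1.
(a,b)_31: α=0, u≡22; β=2, v≡4 (mod 31); (22|31)=-1, (4|31)=+1; sign (−1)^0·-1^2·+1^0 = +1.
(a,b)_11: α=6, u≡7; β=4, v≡4 (mod 11); (7|11)=-1, (4|11)=+1; sign (−1)^0·-1^4·+1^6 = +1.
(a,b)_5: α=5, u≡4; β=4, v≡4 (mod 5); (4|5)=+1, (4|5)=+1; sign (−1)^0·+1^4·+1^5 = +1.
(a,b)_7: α=-3, u≡1; β=1, v≡2 (mod 7); (1|7)=+1, (2|7)=+1; sign (−1)^1·+1^1·+1^-3 = -1.
(a,b)_29: α=4, u≡23; β=2, v≡28 (mod 29); (23|29)=+1, (28|29)=+1; sign (−1)^0·+1^2·+1^4 = +1.
(a,b)_∞: sgn(-15470)=−, sgn(3094)=+, so +1.
(a,b)_3: α=2, u≡1; β=0, v≡1 (mod 3); (1|3)=+1, (1|3)=+1; sign (−1)^0·+1^0·+1^2 = +1.
(a,b)_17: α=-3, u≡9; β=-1, v≡3 (mod 17); (9|17)=+1, (3|17)=-1; sign (−1)^0·+1^-1·-1^-3 = -1.
(a,b)_2: α=-15, β=-23; u≡1, v≡3 (mod 8); ε(u)ε(v)=0·1, αω(v)=-15·1, βω(u)=-23·0; sum ≡ 1  ⇒  -1.
(a,b)_13: α=1, u≡8; β=1, v≡10 (mod 13); (8|13)=-1, (10|13)=+1; sign (−1)^0·-1^1·+1^1 = -1.
(-15470, 3094 / ℚ) ramifies at {2, 7, 13, 17}: a division algebra.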